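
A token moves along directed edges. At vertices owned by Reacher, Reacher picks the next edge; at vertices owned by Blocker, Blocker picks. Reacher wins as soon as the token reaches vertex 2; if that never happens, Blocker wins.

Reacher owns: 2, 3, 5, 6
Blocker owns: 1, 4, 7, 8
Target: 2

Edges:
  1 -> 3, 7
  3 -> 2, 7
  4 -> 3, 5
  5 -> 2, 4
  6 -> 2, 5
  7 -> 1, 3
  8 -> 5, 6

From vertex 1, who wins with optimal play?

Blocker

A0 = {2}
A1: add {3, 5, 6} — 3 (Reacher) has 3→2; 5 (Reacher) has 5→2; 6 (Reacher) has 6→2.
A2: add {4, 8} — 4 (Blocker): all of {3, 5} already in; 8 (Blocker): all of {5, 6} already in.
A3 = A2; e.g. 1 (Blocker) can still go to 7. Fixed point.
1 never enters the attractor, so Blocker can avoid the target forever.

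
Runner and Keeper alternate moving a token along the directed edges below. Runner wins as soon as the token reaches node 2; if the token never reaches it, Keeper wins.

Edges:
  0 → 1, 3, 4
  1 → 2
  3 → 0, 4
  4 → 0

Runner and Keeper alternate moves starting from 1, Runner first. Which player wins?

Track states (vertex, player-to-move).
A0 = {(2,Runner), (2,Keeper)}
A1: add {(1,Runner), (1,Keeper)}.
(1,Runner) ∈ A1 ⇒ Runner forces the target.

Runner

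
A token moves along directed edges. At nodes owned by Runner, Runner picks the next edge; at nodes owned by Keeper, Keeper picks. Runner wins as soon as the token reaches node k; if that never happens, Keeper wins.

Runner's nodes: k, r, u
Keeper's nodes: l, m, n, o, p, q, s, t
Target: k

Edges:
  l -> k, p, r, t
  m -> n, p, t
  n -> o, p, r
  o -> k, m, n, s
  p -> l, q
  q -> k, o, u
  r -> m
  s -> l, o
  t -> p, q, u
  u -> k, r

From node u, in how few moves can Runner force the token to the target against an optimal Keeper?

A0 = {k}
A1: add {u} — u (Runner) has u→k.
A2 = A1; e.g. l (Keeper) can still go to p. Fixed point.
u enters the attractor at level 1, so Runner can force the target in 1 move from there.

1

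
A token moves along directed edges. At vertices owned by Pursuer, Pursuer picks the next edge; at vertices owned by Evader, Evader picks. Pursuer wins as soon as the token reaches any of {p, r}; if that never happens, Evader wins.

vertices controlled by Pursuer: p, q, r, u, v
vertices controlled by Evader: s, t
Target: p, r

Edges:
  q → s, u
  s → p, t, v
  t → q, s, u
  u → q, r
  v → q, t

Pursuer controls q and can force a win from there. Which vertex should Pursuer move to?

u

A0 = {p, r}
A1: add {u} — u (Pursuer) has u→r.
A2: add {q} — q (Pursuer) has q→u.
A3: add {v} — v (Pursuer) has v→q.
A4 = A3; e.g. s (Evader) can still go to t. Fixed point.
From q, successor u is in the attractor (rank 1); the other successor s is not.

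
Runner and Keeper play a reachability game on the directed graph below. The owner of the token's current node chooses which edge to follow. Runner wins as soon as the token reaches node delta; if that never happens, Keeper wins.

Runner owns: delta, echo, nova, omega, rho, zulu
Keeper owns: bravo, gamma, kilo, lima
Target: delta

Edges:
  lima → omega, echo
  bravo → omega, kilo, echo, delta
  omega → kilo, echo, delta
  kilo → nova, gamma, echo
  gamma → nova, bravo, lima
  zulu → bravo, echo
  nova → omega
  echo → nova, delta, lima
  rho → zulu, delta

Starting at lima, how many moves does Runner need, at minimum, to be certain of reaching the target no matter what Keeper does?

2

A0 = {delta}
A1: add {echo, omega, rho} — omega (Runner) has omega→delta; rho (Runner) has rho→delta; echo (Runner) has echo→delta.
A2: add {lima, nova, zulu} — nova (Runner) has nova→omega; zulu (Runner) has zulu→echo; lima (Keeper): all of {omega, echo} already in.
A3 = A2; e.g. bravo (Keeper) can still go to kilo. Fixed point.
lima enters the attractor at level 2, so Runner can force the target in 2 moves from there.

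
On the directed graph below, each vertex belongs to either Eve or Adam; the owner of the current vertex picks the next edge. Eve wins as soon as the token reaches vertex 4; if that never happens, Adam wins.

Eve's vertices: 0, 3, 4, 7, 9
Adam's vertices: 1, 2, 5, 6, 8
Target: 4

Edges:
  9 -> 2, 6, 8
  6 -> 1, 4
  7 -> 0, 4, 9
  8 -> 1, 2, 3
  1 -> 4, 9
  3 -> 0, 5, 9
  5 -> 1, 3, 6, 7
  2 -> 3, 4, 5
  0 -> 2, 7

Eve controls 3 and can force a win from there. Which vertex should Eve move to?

A0 = {4}
A1: add {7} — 7 (Eve) has 7→4.
A2: add {0} — 0 (Eve) has 0→7.
A3: add {3} — 3 (Eve) has 3→0.
A4 = A3; e.g. 1 (Adam) can still go to 9. Fixed point.
From 3, successor 0 is in the attractor (rank 2); the other successors 5, 9 are not.

0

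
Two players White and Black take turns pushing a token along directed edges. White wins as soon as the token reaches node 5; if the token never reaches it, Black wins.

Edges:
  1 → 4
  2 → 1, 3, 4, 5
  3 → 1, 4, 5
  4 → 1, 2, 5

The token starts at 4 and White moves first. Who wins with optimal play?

Track states (vertex, player-to-move).
A0 = {(5,White), (5,Black)}
A1: add {(2,White), (3,White), (4,White)}.
(4,White) ∈ A1 ⇒ White forces the target.

White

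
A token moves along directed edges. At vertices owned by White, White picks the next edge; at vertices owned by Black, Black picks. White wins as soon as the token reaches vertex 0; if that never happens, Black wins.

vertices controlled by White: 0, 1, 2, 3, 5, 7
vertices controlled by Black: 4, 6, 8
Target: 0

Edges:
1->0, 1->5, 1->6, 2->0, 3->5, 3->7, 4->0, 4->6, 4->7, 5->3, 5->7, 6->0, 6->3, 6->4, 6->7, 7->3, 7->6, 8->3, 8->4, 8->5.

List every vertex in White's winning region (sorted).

A0 = {0}
A1: add {1, 2} — 1 (White) has 1→0; 2 (White) has 2→0.
A2 = A1; e.g. 3 (White) has no edge into A1. Fixed point.
White's winning region = {0, 1, 2}.

0, 1, 2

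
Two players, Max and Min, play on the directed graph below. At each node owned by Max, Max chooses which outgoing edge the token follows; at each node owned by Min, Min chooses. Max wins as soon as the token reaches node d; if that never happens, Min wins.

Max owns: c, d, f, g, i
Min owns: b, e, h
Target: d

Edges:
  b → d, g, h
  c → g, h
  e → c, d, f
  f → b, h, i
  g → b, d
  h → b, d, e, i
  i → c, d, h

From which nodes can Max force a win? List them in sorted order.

A0 = {d}
A1: add {g, i} — g (Max) has g→d; i (Max) has i→d.
A2: add {c, f} — c (Max) has c→g; f (Max) has f→i.
A3: add {e} — e (Min): all of {c, d, f} already in.
A4 = A3; e.g. b (Min) can still go to h. Fixed point.
Max's winning region = {c, d, e, f, g, i}.

c, d, e, f, g, i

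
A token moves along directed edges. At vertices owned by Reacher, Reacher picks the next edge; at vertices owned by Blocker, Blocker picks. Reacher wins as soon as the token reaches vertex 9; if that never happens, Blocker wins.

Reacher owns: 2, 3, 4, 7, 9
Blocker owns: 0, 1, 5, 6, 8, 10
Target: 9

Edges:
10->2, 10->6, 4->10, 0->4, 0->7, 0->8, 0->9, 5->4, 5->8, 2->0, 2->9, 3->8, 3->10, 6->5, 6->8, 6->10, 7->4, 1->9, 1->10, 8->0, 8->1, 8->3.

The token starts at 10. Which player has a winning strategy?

Blocker

A0 = {9}
A1: add {2} — 2 (Reacher) has 2→9.
A2 = A1; e.g. 0 (Blocker) can still go to 4. Fixed point.
10 never enters the attractor, so Blocker can avoid the target forever.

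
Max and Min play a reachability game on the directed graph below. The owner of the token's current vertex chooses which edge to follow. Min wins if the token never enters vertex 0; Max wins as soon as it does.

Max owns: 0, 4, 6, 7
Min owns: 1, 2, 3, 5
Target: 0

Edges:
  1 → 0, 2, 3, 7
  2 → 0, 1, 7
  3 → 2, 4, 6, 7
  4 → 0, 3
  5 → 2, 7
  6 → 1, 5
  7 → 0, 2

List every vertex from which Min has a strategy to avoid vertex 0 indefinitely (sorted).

A0 = {0}
A1: add {4, 7} — 4 (Max) has 4→0; 7 (Max) has 7→0.
A2 = A1; e.g. 1 (Min) can still go to 2. Fixed point.
Max's attractor = {0, 4, 7}; Min avoids the target exactly from the complement.

1, 2, 3, 5, 6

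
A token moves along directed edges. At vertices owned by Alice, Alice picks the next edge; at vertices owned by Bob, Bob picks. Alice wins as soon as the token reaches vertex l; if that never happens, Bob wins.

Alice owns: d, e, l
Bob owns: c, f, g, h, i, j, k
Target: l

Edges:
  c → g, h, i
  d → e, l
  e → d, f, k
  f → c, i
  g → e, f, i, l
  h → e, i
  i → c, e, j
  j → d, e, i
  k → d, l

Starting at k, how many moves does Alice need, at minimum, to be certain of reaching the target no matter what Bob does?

A0 = {l}
A1: add {d} — d (Alice) has d→l.
A2: add {e, k} — e (Alice) has e→d; k (Bob): all of {d, l} already in.
A3 = A2; e.g. c (Bob) can still go to g. Fixed point.
k enters the attractor at level 2, so Alice can force the target in 2 moves from there.

2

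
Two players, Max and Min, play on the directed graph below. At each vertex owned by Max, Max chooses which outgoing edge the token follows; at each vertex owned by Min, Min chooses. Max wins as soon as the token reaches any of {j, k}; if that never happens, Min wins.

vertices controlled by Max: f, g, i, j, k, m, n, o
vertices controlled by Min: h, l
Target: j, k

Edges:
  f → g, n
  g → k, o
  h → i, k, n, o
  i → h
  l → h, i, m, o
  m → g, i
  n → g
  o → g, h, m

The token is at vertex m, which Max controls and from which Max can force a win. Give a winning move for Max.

g

A0 = {j, k}
A1: add {g} — g (Max) has g→k.
A2: add {f, m, n, o} — f (Max) has f→g; m (Max) has m→g; n (Max) has n→g; o (Max) has o→g.
A3 = A2; e.g. h (Min) can still go to i. Fixed point.
From m, successor g is in the attractor (rank 1); the other successor i is not.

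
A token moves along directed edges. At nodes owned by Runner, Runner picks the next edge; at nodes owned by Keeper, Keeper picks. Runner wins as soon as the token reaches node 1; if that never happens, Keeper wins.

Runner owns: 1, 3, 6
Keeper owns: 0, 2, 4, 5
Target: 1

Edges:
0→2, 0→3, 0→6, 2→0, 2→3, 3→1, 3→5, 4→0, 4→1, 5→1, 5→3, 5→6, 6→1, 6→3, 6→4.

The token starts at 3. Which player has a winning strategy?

Runner

A0 = {1}
A1: add {3, 6} — 3 (Runner) has 3→1; 6 (Runner) has 6→1.
3 ∈ A1, so Runner can force the target.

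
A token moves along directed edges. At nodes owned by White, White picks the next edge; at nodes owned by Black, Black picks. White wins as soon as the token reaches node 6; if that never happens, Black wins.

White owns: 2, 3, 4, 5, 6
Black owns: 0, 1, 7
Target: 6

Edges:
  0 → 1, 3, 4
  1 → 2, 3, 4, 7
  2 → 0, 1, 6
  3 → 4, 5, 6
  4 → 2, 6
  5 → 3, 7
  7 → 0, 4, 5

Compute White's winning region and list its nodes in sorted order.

2, 3, 4, 5, 6

A0 = {6}
A1: add {2, 3, 4} — 2 (White) has 2→6; 3 (White) has 3→6; 4 (White) has 4→6.
A2: add {5} — 5 (White) has 5→3.
A3 = A2; e.g. 0 (Black) can still go to 1. Fixed point.
White's winning region = {2, 3, 4, 5, 6}.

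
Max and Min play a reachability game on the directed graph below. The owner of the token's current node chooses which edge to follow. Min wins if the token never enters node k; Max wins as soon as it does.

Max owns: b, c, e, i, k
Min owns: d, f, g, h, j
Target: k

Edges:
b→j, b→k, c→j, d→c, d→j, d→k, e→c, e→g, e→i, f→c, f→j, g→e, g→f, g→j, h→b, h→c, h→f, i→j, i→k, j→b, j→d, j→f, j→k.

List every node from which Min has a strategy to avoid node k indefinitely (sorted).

A0 = {k}
A1: add {b, i} — b (Max) has b→k; i (Max) has i→k.
A2: add {e} — e (Max) has e→i.
A3 = A2; e.g. c (Max) has no edge into A2. Fixed point.
Max's attractor = {b, e, i, k}; Min avoids the target exactly from the complement.

c, d, f, g, h, j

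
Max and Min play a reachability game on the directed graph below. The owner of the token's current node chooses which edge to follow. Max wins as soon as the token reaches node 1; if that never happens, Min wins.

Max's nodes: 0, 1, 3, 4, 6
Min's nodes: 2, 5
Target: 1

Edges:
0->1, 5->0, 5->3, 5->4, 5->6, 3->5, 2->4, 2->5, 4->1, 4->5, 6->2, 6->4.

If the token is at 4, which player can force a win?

Max

A0 = {1}
A1: add {0, 4} — 0 (Max) has 0→1; 4 (Max) has 4→1.
4 ∈ A1, so Max can force the target.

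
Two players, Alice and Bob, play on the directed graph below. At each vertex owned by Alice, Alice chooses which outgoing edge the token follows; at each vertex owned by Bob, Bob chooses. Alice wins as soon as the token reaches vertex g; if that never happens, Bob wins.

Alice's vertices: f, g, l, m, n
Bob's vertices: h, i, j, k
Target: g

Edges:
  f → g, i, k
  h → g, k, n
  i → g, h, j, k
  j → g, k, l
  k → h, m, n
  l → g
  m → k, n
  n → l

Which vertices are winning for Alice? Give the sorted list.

f, g, l, m, n

A0 = {g}
A1: add {f, l} — f (Alice) has f→g; l (Alice) has l→g.
A2: add {n} — n (Alice) has n→l.
A3: add {m} — m (Alice) has m→n.
A4 = A3; e.g. h (Bob) can still go to k. Fixed point.
Alice's winning region = {f, g, l, m, n}.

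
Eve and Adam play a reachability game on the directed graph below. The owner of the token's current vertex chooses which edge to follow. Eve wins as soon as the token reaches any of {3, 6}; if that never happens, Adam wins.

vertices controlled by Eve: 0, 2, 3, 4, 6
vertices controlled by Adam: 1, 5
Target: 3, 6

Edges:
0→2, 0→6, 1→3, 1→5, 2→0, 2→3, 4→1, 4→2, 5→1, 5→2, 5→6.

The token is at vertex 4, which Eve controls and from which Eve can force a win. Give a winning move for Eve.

2

A0 = {3, 6}
A1: add {0, 2} — 0 (Eve) has 0→6; 2 (Eve) has 2→3.
A2: add {4} — 4 (Eve) has 4→2.
A3 = A2; e.g. 1 (Adam) can still go to 5. Fixed point.
From 4, successor 2 is in the attractor (rank 1); the other successor 1 is not.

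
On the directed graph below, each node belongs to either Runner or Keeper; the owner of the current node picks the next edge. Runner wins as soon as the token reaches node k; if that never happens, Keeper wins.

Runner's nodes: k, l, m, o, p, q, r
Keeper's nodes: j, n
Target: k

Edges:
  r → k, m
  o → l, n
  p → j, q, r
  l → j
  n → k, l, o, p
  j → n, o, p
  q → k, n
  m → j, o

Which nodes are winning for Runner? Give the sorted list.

k, p, q, r

A0 = {k}
A1: add {q, r} — q (Runner) has q→k; r (Runner) has r→k.
A2: add {p} — p (Runner) has p→q.
A3 = A2; e.g. j (Keeper) can still go to n. Fixed point.
Runner's winning region = {k, p, q, r}.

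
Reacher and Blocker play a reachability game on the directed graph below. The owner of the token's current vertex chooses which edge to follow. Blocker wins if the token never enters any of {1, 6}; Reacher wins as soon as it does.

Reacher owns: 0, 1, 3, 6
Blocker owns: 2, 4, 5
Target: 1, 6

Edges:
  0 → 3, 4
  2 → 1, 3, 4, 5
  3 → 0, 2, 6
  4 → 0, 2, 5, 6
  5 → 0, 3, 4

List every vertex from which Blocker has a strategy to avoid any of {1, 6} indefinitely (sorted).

A0 = {1, 6}
A1: add {3} — 3 (Reacher) has 3→6.
A2: add {0} — 0 (Reacher) has 0→3.
A3 = A2; e.g. 2 (Blocker) can still go to 4. Fixed point.
Reacher's attractor = {0, 1, 3, 6}; Blocker avoids the target exactly from the complement.

2, 4, 5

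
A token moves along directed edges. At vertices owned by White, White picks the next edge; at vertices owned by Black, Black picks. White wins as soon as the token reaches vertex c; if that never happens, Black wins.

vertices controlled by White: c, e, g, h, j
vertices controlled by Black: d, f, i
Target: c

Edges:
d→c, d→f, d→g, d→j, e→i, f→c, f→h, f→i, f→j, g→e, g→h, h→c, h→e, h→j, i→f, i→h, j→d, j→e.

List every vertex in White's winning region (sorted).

A0 = {c}
A1: add {h} — h (White) has h→c.
A2: add {g} — g (White) has g→h.
A3 = A2; e.g. d (Black) can still go to f. Fixed point.
White's winning region = {c, g, h}.

c, g, h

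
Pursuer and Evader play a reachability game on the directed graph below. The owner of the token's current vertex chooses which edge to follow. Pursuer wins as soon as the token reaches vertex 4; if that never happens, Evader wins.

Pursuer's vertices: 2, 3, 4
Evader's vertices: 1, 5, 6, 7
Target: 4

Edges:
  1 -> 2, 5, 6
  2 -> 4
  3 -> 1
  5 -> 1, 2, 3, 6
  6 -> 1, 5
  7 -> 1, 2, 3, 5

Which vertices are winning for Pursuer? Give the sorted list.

A0 = {4}
A1: add {2} — 2 (Pursuer) has 2→4.
A2 = A1; e.g. 1 (Evader) can still go to 5. Fixed point.
Pursuer's winning region = {2, 4}.

2, 4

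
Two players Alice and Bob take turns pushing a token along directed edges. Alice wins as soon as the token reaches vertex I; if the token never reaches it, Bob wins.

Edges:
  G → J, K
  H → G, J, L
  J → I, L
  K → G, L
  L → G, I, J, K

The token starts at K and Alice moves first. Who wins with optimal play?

Bob

Track states (vertex, player-to-move).
A0 = {(I,Alice), (I,Bob)}
A1: add {(J,Alice), (L,Alice)}.
A2: add {(J,Bob)}.
A3: add {(G,Alice), (H,Alice)}.
A4: add {(H,Bob), (K,Bob)}.
A5 = A4; e.g. (G,Bob) stays out. (K,Alice) never enters ⇒ Bob avoids the target.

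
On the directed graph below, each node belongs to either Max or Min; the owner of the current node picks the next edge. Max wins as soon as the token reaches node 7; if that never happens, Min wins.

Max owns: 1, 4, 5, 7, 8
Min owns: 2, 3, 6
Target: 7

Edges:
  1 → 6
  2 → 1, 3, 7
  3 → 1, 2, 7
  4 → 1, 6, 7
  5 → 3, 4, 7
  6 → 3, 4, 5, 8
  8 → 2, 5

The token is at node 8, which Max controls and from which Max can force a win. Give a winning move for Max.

A0 = {7}
A1: add {4, 5} — 4 (Max) has 4→7; 5 (Max) has 5→7.
A2: add {8} — 8 (Max) has 8→5.
A3 = A2; e.g. 1 (Max) has no edge into A2. Fixed point.
From 8, successor 5 is in the attractor (rank 1); the other successor 2 is not.

5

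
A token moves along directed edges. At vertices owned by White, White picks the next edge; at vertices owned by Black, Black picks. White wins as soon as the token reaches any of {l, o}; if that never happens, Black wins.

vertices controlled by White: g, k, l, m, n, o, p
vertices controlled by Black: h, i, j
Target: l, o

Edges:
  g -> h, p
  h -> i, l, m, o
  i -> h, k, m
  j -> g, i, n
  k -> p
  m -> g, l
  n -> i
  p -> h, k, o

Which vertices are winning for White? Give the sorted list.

g, k, l, m, o, p

A0 = {l, o}
A1: add {m, p} — m (White) has m→l; p (White) has p→o.
A2: add {g, k} — g (White) has g→p; k (White) has k→p.
A3 = A2; e.g. h (Black) can still go to i. Fixed point.
White's winning region = {g, k, l, m, o, p}.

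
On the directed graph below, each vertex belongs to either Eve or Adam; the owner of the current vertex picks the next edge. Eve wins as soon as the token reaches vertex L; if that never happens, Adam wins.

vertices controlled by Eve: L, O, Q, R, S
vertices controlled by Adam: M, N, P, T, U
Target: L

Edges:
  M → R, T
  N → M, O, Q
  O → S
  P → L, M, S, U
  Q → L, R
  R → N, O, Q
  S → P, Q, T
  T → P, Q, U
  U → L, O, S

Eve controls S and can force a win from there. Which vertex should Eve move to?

Q

A0 = {L}
A1: add {Q} — Q (Eve) has Q→L.
A2: add {R, S} — R (Eve) has R→Q; S (Eve) has S→Q.
A3: add {O} — O (Eve) has O→S.
A4: add {U} — U (Adam): all of {L, O, S} already in.
A5 = A4; e.g. M (Adam) can still go to T. Fixed point.
From S, successor Q is in the attractor (rank 1); the other successors P, T are not.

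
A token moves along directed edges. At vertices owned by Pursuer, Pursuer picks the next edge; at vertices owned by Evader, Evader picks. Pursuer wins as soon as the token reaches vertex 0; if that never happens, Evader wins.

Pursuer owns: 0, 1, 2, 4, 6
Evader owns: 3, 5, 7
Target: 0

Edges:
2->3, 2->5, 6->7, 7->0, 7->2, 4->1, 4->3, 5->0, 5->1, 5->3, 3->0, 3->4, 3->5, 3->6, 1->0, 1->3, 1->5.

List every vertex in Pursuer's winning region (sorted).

A0 = {0}
A1: add {1} — 1 (Pursuer) has 1→0.
A2: add {4} — 4 (Pursuer) has 4→1.
A3 = A2; e.g. 2 (Pursuer) has no edge into A2. Fixed point.
Pursuer's winning region = {0, 1, 4}.

0, 1, 4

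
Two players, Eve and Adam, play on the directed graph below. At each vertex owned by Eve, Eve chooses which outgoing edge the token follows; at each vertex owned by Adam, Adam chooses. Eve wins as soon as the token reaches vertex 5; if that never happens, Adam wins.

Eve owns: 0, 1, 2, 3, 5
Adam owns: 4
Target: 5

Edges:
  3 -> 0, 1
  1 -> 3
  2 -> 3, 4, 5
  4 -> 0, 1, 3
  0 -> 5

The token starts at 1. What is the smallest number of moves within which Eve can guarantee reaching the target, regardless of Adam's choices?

A0 = {5}
A1: add {0, 2} — 0 (Eve) has 0→5; 2 (Eve) has 2→5.
A2: add {3} — 3 (Eve) has 3→0.
A3: add {1} — 1 (Eve) has 1→3.
1 enters the attractor at level 3, so Eve can force the target in 3 moves from there.

3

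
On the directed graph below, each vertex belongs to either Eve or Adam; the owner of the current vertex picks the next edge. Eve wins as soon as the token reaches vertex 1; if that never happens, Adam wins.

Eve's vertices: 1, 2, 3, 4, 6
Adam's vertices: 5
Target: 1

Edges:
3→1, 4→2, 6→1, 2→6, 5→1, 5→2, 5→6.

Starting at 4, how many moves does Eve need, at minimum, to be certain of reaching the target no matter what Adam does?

3

A0 = {1}
A1: add {3, 6} — 3 (Eve) has 3→1; 6 (Eve) has 6→1.
A2: add {2} — 2 (Eve) has 2→6.
A3: add {4, 5} — 4 (Eve) has 4→2; 5 (Adam): all of {1, 2, 6} already in.
A3 = all vertices. Fixed point.
4 enters the attractor at level 3, so Eve can force the target in 3 moves from there.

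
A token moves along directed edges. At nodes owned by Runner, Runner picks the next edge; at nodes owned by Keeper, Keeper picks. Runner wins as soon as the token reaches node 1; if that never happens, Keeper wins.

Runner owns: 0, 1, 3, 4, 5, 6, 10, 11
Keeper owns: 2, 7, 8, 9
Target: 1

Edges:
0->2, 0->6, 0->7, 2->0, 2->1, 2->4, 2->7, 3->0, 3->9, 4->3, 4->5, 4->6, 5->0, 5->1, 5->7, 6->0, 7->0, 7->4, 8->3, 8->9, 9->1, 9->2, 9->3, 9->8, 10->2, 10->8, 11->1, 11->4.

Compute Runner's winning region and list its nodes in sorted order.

1, 4, 5, 11

A0 = {1}
A1: add {5, 11} — 5 (Runner) has 5→1; 11 (Runner) has 11→1.
A2: add {4} — 4 (Runner) has 4→5.
A3 = A2; e.g. 0 (Runner) has no edge into A2. Fixed point.
Runner's winning region = {1, 4, 5, 11}.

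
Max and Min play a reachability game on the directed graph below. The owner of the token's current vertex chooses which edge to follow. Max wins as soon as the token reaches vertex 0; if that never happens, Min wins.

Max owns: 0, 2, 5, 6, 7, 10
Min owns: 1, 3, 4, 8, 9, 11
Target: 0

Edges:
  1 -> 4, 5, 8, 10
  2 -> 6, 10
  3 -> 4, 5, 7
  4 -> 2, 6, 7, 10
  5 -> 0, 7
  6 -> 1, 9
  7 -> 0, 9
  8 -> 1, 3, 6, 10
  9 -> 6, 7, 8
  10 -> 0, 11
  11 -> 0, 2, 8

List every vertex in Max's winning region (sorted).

A0 = {0}
A1: add {5, 7, 10} — 5 (Max) has 5→0; 7 (Max) has 7→0; 10 (Max) has 10→0.
A2: add {2} — 2 (Max) has 2→10.
A3 = A2; e.g. 1 (Min) can still go to 4. Fixed point.
Max's winning region = {0, 2, 5, 7, 10}.

0, 2, 5, 7, 10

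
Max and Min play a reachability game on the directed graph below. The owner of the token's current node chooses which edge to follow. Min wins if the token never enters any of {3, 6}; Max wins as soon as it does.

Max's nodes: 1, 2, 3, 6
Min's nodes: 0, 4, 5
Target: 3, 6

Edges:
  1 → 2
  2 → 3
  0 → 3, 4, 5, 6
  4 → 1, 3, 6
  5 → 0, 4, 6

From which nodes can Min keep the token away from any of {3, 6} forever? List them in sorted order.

A0 = {3, 6}
A1: add {2} — 2 (Max) has 2→3.
A2: add {1} — 1 (Max) has 1→2.
A3: add {4} — 4 (Min): all of {1, 3, 6} already in.
A4 = A3; e.g. 0 (Min) can still go to 5. Fixed point.
Max's attractor = {1, 2, 3, 4, 6}; Min avoids the target exactly from the complement.

0, 5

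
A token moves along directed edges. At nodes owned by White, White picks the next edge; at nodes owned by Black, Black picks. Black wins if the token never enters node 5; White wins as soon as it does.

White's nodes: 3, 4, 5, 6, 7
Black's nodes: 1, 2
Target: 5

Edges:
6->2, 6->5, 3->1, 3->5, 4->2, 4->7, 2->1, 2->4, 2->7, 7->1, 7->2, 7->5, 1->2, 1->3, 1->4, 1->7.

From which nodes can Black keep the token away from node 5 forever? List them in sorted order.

A0 = {5}
A1: add {3, 6, 7} — 3 (White) has 3→5; 6 (White) has 6→5; 7 (White) has 7→5.
A2: add {4} — 4 (White) has 4→7.
A3 = A2; e.g. 1 (Black) can still go to 2. Fixed point.
White's attractor = {3, 4, 5, 6, 7}; Black avoids the target exactly from the complement.

1, 2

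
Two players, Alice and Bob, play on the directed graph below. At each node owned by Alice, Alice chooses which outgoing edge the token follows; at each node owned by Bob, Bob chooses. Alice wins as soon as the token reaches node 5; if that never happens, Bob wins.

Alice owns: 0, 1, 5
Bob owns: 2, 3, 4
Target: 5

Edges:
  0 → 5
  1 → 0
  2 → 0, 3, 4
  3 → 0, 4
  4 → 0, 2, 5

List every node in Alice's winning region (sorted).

0, 1, 5

A0 = {5}
A1: add {0} — 0 (Alice) has 0→5.
A2: add {1} — 1 (Alice) has 1→0.
A3 = A2; e.g. 2 (Bob) can still go to 3. Fixed point.
Alice's winning region = {0, 1, 5}.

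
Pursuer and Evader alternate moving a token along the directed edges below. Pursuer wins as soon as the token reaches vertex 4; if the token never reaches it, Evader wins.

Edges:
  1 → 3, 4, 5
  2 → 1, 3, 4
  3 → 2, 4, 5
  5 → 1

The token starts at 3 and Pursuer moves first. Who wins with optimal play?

Pursuer

Track states (vertex, player-to-move).
A0 = {(4,Pursuer), (4,Evader)}
A1: add {(1,Pursuer), (2,Pursuer), (3,Pursuer)}.
(3,Pursuer) ∈ A1 ⇒ Pursuer forces the target.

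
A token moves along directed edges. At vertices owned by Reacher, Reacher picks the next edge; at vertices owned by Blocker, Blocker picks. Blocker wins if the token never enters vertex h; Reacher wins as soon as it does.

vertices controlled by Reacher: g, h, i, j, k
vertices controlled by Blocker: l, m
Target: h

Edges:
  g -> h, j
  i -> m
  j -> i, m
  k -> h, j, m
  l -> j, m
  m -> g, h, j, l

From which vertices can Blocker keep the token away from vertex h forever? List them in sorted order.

i, j, l, m

A0 = {h}
A1: add {g, k} — g (Reacher) has g→h; k (Reacher) has k→h.
A2 = A1; e.g. i (Reacher) has no edge into A1. Fixed point.
Reacher's attractor = {g, h, k}; Blocker avoids the target exactly from the complement.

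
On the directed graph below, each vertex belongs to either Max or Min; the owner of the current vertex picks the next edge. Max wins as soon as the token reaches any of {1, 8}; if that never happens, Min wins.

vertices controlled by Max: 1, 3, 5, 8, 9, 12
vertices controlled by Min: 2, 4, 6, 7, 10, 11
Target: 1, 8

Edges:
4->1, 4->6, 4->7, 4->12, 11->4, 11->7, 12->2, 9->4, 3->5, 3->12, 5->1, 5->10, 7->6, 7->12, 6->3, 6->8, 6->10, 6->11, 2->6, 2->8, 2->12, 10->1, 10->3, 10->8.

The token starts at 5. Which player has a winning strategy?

A0 = {1, 8}
A1: add {5} — 5 (Max) has 5→1.
5 ∈ A1, so Max can force the target.

Max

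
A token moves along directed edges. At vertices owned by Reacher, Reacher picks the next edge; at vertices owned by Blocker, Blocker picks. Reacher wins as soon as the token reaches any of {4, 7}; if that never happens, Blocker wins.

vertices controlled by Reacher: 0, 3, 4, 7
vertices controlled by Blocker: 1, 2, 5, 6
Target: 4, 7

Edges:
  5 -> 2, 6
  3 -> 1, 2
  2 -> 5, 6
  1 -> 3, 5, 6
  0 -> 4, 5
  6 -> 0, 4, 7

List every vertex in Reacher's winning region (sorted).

0, 4, 6, 7

A0 = {4, 7}
A1: add {0} — 0 (Reacher) has 0→4.
A2: add {6} — 6 (Blocker): all of {0, 4, 7} already in.
A3 = A2; e.g. 1 (Blocker) can still go to 3. Fixed point.
Reacher's winning region = {0, 4, 6, 7}.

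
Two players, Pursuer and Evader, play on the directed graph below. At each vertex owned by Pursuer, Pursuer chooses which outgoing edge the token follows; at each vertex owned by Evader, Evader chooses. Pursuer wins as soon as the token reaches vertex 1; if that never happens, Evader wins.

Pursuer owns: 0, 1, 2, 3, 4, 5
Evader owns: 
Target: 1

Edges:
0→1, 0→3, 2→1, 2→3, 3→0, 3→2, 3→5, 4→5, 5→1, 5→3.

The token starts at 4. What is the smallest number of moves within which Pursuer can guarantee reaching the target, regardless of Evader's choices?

2

A0 = {1}
A1: add {0, 2, 5} — 0 (Pursuer) has 0→1; 2 (Pursuer) has 2→1; 5 (Pursuer) has 5→1.
A2: add {3, 4} — 3 (Pursuer) has 3→0; 4 (Pursuer) has 4→5.
A2 = all vertices. Fixed point.
4 enters the attractor at level 2, so Pursuer can force the target in 2 moves from there.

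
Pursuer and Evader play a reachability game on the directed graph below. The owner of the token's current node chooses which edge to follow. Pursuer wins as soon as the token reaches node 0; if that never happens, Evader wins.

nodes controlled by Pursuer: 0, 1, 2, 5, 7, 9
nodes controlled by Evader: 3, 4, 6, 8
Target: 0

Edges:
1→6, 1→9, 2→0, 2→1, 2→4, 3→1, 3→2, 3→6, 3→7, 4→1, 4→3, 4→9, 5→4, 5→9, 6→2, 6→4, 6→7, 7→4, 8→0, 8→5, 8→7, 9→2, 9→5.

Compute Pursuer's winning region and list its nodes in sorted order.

A0 = {0}
A1: add {2} — 2 (Pursuer) has 2→0.
A2: add {9} — 9 (Pursuer) has 9→2.
A3: add {1, 5} — 1 (Pursuer) has 1→9; 5 (Pursuer) has 5→9.
A4 = A3; e.g. 3 (Evader) can still go to 6. Fixed point.
Pursuer's winning region = {0, 1, 2, 5, 9}.

0, 1, 2, 5, 9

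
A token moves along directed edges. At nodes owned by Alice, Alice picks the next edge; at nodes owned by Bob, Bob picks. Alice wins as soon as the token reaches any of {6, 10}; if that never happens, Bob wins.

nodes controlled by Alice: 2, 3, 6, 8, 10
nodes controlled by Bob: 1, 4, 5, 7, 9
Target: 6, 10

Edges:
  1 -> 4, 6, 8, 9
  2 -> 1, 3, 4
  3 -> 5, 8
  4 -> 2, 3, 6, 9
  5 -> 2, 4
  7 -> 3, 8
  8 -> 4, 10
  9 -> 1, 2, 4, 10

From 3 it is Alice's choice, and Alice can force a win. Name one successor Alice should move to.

A0 = {6, 10}
A1: add {8} — 8 (Alice) has 8→10.
A2: add {3} — 3 (Alice) has 3→8.
A3: add {2, 7} — 2 (Alice) has 2→3; 7 (Bob): all of {3, 8} already in.
A4 = A3; e.g. 1 (Bob) can still go to 4. Fixed point.
From 3, successor 8 is in the attractor (rank 1); the other successor 5 is not.

8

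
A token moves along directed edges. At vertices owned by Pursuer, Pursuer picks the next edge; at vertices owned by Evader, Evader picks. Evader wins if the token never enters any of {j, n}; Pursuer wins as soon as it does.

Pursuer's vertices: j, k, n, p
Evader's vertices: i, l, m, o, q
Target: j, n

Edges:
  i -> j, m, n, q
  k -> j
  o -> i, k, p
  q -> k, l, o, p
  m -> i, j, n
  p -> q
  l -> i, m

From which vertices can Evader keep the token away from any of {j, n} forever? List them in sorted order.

A0 = {j, n}
A1: add {k} — k (Pursuer) has k→j.
A2 = A1; e.g. i (Evader) can still go to m. Fixed point.
Pursuer's attractor = {j, k, n}; Evader avoids the target exactly from the complement.

i, l, m, o, p, q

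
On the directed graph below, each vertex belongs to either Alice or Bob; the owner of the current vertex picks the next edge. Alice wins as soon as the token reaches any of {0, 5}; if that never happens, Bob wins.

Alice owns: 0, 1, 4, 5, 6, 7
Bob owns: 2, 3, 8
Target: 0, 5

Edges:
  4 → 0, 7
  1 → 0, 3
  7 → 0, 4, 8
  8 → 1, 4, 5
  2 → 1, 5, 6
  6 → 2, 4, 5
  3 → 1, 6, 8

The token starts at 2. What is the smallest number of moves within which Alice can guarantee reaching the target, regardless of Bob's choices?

A0 = {0, 5}
A1: add {1, 4, 6, 7} — 1 (Alice) has 1→0; 4 (Alice) has 4→0; 6 (Alice) has 6→5; 7 (Alice) has 7→0.
A2: add {2, 8} — 2 (Bob): all of {1, 5, 6} already in; 8 (Bob): all of {1, 4, 5} already in.
2 enters the attractor at level 2, so Alice can force the target in 2 moves from there.

2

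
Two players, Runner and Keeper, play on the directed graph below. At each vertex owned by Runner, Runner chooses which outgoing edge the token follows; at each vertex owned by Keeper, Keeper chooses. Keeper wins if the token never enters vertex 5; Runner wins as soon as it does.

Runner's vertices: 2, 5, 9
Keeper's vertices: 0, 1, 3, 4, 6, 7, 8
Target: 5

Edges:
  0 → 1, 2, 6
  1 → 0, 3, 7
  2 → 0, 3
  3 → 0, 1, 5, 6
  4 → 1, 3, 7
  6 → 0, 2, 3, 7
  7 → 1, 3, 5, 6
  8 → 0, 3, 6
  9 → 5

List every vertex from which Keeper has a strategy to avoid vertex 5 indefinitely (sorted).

A0 = {5}
A1: add {9} — 9 (Runner) has 9→5.
A2 = A1; e.g. 0 (Keeper) can still go to 1. Fixed point.
Runner's attractor = {5, 9}; Keeper avoids the target exactly from the complement.

0, 1, 2, 3, 4, 6, 7, 8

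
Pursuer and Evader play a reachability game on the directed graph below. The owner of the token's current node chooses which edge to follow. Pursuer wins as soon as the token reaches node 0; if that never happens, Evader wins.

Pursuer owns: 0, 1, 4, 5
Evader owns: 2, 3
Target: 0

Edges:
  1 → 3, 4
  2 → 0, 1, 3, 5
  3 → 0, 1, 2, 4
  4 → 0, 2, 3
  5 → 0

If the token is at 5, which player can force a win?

Pursuer

A0 = {0}
A1: add {4, 5} — 4 (Pursuer) has 4→0; 5 (Pursuer) has 5→0.
5 ∈ A1, so Pursuer can force the target.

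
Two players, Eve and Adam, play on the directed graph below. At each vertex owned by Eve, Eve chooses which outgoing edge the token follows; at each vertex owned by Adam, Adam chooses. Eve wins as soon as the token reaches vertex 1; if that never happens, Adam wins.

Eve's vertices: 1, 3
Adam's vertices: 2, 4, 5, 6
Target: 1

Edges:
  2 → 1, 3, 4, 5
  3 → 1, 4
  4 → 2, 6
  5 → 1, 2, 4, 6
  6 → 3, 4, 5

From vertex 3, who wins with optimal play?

Eve

A0 = {1}
A1: add {3} — 3 (Eve) has 3→1.
A2 = A1; e.g. 2 (Adam) can still go to 4. Fixed point.
3 ∈ A1, so Eve can force the target.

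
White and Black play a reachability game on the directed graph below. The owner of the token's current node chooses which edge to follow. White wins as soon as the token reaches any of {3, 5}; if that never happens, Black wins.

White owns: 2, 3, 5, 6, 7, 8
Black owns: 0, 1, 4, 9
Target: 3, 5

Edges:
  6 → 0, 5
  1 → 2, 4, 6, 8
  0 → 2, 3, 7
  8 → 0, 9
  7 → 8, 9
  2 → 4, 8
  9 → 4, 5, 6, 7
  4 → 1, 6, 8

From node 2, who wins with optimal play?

Black

A0 = {3, 5}
A1: add {6} — 6 (White) has 6→5.
A2 = A1; e.g. 0 (Black) can still go to 2. Fixed point.
2 never enters the attractor, so Black can avoid the target forever.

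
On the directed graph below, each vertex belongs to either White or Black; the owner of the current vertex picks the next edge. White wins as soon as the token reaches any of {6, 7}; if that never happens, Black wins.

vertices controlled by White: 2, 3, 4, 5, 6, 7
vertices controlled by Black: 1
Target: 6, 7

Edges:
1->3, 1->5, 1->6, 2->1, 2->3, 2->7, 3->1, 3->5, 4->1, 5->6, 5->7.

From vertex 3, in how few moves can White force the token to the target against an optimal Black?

2

A0 = {6, 7}
A1: add {2, 5} — 2 (White) has 2→7; 5 (White) has 5→6.
A2: add {3} — 3 (White) has 3→5.
3 enters the attractor at level 2, so White can force the target in 2 moves from there.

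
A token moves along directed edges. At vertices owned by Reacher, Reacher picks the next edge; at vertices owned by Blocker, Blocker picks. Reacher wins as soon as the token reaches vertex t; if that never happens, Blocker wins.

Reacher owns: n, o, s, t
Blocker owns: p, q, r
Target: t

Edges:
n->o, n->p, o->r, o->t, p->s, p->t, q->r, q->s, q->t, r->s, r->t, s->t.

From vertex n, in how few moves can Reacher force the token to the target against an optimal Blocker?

A0 = {t}
A1: add {o, s} — o (Reacher) has o→t; s (Reacher) has s→t.
A2: add {n, p, r} — n (Reacher) has n→o; p (Blocker): all of {s, t} already in; r (Blocker): all of {s, t} already in.
n enters the attractor at level 2, so Reacher can force the target in 2 moves from there.

2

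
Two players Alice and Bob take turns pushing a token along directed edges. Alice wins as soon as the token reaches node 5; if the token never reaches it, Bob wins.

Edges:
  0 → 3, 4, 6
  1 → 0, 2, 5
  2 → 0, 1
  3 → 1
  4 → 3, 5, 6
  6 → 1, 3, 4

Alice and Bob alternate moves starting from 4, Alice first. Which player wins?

Alice

Track states (vertex, player-to-move).
A0 = {(5,Alice), (5,Bob)}
A1: add {(1,Alice), (4,Alice)}.
(4,Alice) ∈ A1 ⇒ Alice forces the target.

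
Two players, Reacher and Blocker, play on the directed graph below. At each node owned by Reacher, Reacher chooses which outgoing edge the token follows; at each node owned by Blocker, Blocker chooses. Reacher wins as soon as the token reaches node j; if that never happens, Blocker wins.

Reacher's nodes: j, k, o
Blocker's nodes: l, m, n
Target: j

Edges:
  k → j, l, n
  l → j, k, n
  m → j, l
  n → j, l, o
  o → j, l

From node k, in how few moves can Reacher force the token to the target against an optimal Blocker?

A0 = {j}
A1: add {k, o} — k (Reacher) has k→j; o (Reacher) has o→j.
A2 = A1; e.g. l (Blocker) can still go to n. Fixed point.
k enters the attractor at level 1, so Reacher can force the target in 1 move from there.

1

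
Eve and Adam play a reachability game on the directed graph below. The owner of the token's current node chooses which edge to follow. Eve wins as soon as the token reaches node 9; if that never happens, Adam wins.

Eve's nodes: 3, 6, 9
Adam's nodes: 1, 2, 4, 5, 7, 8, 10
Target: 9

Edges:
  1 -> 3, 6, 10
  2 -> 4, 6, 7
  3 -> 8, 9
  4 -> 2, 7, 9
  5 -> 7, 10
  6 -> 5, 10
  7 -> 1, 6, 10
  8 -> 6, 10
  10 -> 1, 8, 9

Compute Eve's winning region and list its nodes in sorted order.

A0 = {9}
A1: add {3} — 3 (Eve) has 3→9.
A2 = A1; e.g. 1 (Adam) can still go to 6. Fixed point.
Eve's winning region = {3, 9}.

3, 9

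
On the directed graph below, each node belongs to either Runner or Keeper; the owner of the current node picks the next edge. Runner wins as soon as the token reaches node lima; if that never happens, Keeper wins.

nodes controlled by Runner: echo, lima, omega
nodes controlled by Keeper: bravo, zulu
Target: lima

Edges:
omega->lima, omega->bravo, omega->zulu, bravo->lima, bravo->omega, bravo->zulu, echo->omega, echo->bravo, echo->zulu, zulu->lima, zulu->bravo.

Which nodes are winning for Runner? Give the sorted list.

echo, lima, omega

A0 = {lima}
A1: add {omega} — omega (Runner) has omega→lima.
A2: add {echo} — echo (Runner) has echo→omega.
A3 = A2; e.g. bravo (Keeper) can still go to zulu. Fixed point.
Runner's winning region = {echo, lima, omega}.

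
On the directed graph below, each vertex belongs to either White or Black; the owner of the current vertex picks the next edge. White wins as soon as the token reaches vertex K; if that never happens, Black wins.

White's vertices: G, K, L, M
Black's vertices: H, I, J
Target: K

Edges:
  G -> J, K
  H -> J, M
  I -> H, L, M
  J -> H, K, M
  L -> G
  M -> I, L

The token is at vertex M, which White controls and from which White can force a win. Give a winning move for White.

A0 = {K}
A1: add {G} — G (White) has G→K.
A2: add {L} — L (White) has L→G.
A3: add {M} — M (White) has M→L.
A4 = A3; e.g. H (Black) can still go to J. Fixed point.
From M, successor L is in the attractor (rank 2); the other successor I is not.

L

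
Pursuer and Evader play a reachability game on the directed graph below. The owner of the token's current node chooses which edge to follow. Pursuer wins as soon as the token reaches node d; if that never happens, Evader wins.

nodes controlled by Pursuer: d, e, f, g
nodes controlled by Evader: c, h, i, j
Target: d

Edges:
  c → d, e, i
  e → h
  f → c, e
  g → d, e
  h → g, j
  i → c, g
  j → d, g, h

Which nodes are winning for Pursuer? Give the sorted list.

d, g

A0 = {d}
A1: add {g} — g (Pursuer) has g→d.
A2 = A1; e.g. c (Evader) can still go to e. Fixed point.
Pursuer's winning region = {d, g}.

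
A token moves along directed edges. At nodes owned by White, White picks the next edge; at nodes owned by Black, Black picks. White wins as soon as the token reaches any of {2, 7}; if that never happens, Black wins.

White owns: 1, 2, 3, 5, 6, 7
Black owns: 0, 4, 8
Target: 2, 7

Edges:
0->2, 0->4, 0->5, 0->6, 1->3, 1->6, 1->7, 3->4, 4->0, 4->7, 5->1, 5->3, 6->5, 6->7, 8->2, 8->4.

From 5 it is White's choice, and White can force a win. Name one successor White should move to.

A0 = {2, 7}
A1: add {1, 6} — 1 (White) has 1→7; 6 (White) has 6→7.
A2: add {5} — 5 (White) has 5→1.
A3 = A2; e.g. 0 (Black) can still go to 4. Fixed point.
From 5, successor 1 is in the attractor (rank 1); the other successor 3 is not.

1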